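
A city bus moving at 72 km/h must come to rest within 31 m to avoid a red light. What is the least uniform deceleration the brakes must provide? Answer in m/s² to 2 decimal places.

72 km/h ÷ 3.6 = 20.0000 m/s.
v² = 2a·d ⇒ a = v²/(2d) = 20.0000² / (2 × 31.000) = 400.000 / 62.000 = 6.4516 m/s².

Required deceleration ≈ 6.45 m/s²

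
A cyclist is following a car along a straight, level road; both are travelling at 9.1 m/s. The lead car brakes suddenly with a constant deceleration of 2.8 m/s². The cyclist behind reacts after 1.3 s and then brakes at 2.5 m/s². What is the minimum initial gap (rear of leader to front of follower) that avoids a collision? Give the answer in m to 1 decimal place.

Leader travels v²/(2a_L) = 82.810 / 5.600 = 14.788 m before stopping.
Follower covers v·t_r = 9.1000 × 1.3 = 11.830 m while reacting, then v²/(2a_F) = 82.810 / 5.000 = 16.562 m while braking, for a total of 11.830 + 16.562 = 28.392 m.
Since a_F ≤ a_L and the follower starts braking later, the follower is never slower than the leader, so the closest approach is when both have stopped.
Minimum gap = 28.392 − 14.788 = 13.604 m.

Minimum gap ≈ 13.6 m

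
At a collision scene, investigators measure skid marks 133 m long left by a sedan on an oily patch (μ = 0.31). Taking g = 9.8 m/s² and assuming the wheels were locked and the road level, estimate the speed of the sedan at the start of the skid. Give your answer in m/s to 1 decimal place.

Initial speed ≈ 28.4 m/s

Deceleration a = μg = 0.31 × 9.8 = 3.038 m/s².
v = √(2a·d) = √(2 × 3.038 × 133) = √808.108 = 28.4272 m/s.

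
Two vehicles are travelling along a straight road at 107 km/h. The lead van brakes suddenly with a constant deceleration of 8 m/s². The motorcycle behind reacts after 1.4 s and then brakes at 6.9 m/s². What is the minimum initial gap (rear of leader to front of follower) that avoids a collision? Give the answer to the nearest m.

Minimum gap ≈ 50 m

107 km/h ÷ 3.6 = 29.7222 m/s.
Leader travels v²/(2a_L) = 883.409 / 16.000 = 55.213 m before stopping.
Follower covers v·t_r = 29.7222 × 1.4 = 41.611 m while reacting, then v²/(2a_F) = 883.409 / 13.800 = 64.015 m while braking, for a total of 41.611 + 64.015 = 105.626 m.
Since a_F ≤ a_L and the follower starts braking later, the follower is never slower than the leader, so the closest approach is when both have stopped.
Minimum gap = 105.626 − 55.213 = 50.413 m.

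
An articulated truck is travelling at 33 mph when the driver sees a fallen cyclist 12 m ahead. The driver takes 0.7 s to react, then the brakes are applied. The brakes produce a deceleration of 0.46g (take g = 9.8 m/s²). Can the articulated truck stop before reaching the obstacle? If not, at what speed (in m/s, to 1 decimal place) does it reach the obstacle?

33 mph × 0.44704 = 14.7523 m/s.
a = 0.46 × 9.8 = 4.508 m/s².
Reaction distance = 14.7523 × 0.7 = 10.327 m.
Braking distance needed to stop: v²/(2a) = 217.630 / 9.016 = 24.138 m, so total needed = 10.327 + 24.138 = 34.465 m > 12 m — it cannot stop.
Distance remaining when braking begins: 12 − 10.327 = 1.673 m.
v² = v₀² − 2a·d = 217.630 − 2 × 4.508 × 1.673 = 202.546 m²/s².
v = √202.546 = 14.232 m/s.

No — it strikes the obstacle at 14.2 m/s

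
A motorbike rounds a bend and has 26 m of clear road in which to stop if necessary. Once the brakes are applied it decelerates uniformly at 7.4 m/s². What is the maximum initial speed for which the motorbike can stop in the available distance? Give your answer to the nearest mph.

v²/(2a) = d ⇒ v = √(2 × 7.400 × 26) = √384.80 = 19.6163 m/s.
19.6163 m/s ÷ 0.44704 = 43.880 mph.

Maximum speed ≈ 44 mph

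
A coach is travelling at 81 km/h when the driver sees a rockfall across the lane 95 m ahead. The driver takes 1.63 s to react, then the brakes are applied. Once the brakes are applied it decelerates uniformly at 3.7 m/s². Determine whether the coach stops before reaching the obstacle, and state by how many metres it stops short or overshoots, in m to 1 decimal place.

No — it overshoots by 10.1 m

81 km/h ÷ 3.6 = 22.5000 m/s.
Reaction distance = 22.5000 × 1.63 = 36.675 m.
Braking distance = v²/(2a) = 506.250 / 7.400 = 68.412 m.
Total stopping distance = 36.675 + 68.412 = 105.087 m, vs 95 m available — it cannot stop in time and overshoots by 105.087 − 95 = 10.087 m.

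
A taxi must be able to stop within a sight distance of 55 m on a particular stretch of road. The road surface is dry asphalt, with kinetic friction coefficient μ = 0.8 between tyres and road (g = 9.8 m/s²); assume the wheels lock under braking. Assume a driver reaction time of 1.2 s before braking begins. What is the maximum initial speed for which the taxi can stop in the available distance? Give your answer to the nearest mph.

a = μg = 0.8 × 9.8 = 7.840 m/s².
Stopping distance: v·t_r + v²/(2a) = 55 with t_r = 1.2 s and a = 7.840 m/s².
So v² + 18.816 v − 862.40 = 0.
Positive root: v = −a·t_r + √((a·t_r)² + 2a·d) = −9.408 + √(88.510 + 862.40) = 21.4288 m/s.
21.4288 m/s ÷ 0.44704 = 47.935 mph.

Maximum speed ≈ 48 mph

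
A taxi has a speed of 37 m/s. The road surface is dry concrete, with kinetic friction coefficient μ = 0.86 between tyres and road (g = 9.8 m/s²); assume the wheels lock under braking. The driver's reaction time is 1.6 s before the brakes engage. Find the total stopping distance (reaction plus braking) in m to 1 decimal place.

a = μg = 0.86 × 9.8 = 8.428 m/s².
Reaction distance = v·t_r = 37.0000 × 1.6 = 59.200 m.
Braking distance = v²/(2a) = 37.0000² / (2 × 8.428) = 1369.000 / 16.856 = 81.217 m.
Total = 59.200 + 81.217 = 140.417 m.

Total stopping distance ≈ 140.4 m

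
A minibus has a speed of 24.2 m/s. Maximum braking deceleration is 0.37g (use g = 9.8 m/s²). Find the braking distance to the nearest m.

a = 0.37 × 9.8 = 3.626 m/s².
Braking distance = v²/(2a) = 24.2000² / (2 × 3.626) = 585.640 / 7.252 = 80.756 m.

Braking distance ≈ 81 m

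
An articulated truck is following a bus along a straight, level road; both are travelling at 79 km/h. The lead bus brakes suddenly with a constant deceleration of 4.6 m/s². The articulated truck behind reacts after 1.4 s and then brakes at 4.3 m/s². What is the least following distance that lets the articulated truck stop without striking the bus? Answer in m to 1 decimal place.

Minimum gap ≈ 34.4 m

79 km/h ÷ 3.6 = 21.9444 m/s.
Leader travels v²/(2a_L) = 481.557 / 9.200 = 52.343 m before stopping.
Follower covers v·t_r = 21.9444 × 1.4 = 30.722 m while reacting, then v²/(2a_F) = 481.557 / 8.600 = 55.995 m while braking, for a total of 30.722 + 55.995 = 86.717 m.
Since a_F ≤ a_L and the follower starts braking later, the follower is never slower than the leader, so the closest approach is when both have stopped.
Minimum gap = 86.717 − 52.343 = 34.374 m.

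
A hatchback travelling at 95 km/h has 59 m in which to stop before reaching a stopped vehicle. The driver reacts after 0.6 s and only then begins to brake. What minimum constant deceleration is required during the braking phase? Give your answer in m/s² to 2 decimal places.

95 km/h ÷ 3.6 = 26.3889 m/s.
Distance covered during reaction = 26.3889 × 0.6 = 15.833 m.
Distance available for braking: 59 − 15.833 = 43.167 m.
v² = 2a·d ⇒ a = v²/(2d) = 26.3889² / (2 × 43.167) = 696.374 / 86.334 = 8.0660 m/s².

Required deceleration ≈ 8.07 m/s²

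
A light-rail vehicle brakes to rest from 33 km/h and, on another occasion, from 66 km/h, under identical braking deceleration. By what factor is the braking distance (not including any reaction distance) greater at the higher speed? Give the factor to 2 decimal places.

Braking distance d = v²/(2a), so with a fixed, d ∝ v².
Factor = (66/33)² = 2.0000² = 4.0000.

Factor ≈ 4.00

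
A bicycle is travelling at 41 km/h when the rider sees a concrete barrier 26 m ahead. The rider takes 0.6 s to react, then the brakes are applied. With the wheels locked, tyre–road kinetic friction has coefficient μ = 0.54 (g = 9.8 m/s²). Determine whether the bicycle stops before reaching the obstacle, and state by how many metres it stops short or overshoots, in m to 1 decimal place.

41 km/h ÷ 3.6 = 11.3889 m/s.
a = μg = 0.54 × 9.8 = 5.292 m/s².
Reaction distance = 11.3889 × 0.6 = 6.833 m.
Braking distance = v²/(2a) = 129.707 / 10.584 = 12.255 m.
Total stopping distance = 6.833 + 12.255 = 19.088 m, vs 26 m available — it stops with 26 − 19.088 = 6.912 m to spare.

Yes — it stops 6.9 m short of the obstacle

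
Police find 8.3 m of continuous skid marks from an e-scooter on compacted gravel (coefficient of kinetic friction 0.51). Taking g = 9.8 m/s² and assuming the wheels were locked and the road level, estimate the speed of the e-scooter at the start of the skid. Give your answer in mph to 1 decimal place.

Deceleration a = μg = 0.51 × 9.8 = 4.998 m/s².
v = √(2a·d) = √(2 × 4.998 × 8.3) = √82.967 = 9.1086 m/s.
= 9.1086 ÷ 0.44704 = 20.375 mph.

Initial speed ≈ 20.4 mph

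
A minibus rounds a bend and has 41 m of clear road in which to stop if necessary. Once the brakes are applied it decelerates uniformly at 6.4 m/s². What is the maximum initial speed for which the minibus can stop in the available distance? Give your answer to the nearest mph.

Maximum speed ≈ 51 mph

v²/(2a) = d ⇒ v = √(2 × 6.400 × 41) = √524.80 = 22.9085 m/s.
22.9085 m/s ÷ 0.44704 = 51.245 mph.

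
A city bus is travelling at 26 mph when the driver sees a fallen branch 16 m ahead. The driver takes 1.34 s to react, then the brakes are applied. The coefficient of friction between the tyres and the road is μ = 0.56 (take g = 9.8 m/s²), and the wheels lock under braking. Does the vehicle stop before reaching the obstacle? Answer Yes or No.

26 mph × 0.44704 = 11.6230 m/s.
a = μg = 0.56 × 9.8 = 5.488 m/s².
Reaction distance = 11.6230 × 1.34 = 15.575 m.
Braking distance = v²/(2a) = 135.094 / 10.976 = 12.308 m.
Total stopping distance = 15.575 + 12.308 = 27.883 m, vs 16 m available — it cannot stop in time and overshoots by 27.883 − 16 = 11.883 m.

No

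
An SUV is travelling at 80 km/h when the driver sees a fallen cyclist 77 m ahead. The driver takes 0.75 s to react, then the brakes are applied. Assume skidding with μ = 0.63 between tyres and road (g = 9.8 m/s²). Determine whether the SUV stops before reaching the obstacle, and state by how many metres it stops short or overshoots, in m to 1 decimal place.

80 km/h ÷ 3.6 = 22.2222 m/s.
a = μg = 0.63 × 9.8 = 6.174 m/s².
Reaction distance = 22.2222 × 0.75 = 16.667 m.
Braking distance = v²/(2a) = 493.826 / 12.348 = 39.992 m.
Total stopping distance = 16.667 + 39.992 = 56.659 m, vs 77 m available — it stops with 77 − 56.659 = 20.341 m to spare.

Yes — it stops 20.3 m short of the obstacle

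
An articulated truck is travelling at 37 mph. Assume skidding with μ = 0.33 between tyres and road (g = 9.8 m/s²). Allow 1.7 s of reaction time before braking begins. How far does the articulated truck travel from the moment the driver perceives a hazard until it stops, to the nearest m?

37 mph × 0.44704 = 16.5405 m/s.
a = μg = 0.33 × 9.8 = 3.234 m/s².
Reaction distance = v·t_r = 16.5405 × 1.7 = 28.119 m.
Braking distance = v²/(2a) = 16.5405² / (2 × 3.234) = 273.588 / 6.468 = 42.299 m.
Total = 28.119 + 42.299 = 70.418 m.

Total stopping distance ≈ 70 m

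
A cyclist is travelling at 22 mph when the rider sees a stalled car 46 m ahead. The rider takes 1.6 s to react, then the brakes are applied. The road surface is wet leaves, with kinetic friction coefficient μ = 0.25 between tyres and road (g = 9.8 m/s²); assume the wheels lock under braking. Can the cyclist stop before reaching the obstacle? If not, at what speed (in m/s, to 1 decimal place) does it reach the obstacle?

Yes — it stops about 10.5 m short of the obstacle, so it never reaches it

22 mph × 0.44704 = 9.8349 m/s.
a = μg = 0.25 × 9.8 = 2.450 m/s².
Reaction distance = 9.8349 × 1.6 = 15.736 m.
Braking distance = v²/(2a) = 96.725 / 4.900 = 19.740 m.
Total stopping distance = 15.736 + 19.740 = 35.476 m, vs 46 m available — it stops with 46 − 35.476 = 10.524 m to spare.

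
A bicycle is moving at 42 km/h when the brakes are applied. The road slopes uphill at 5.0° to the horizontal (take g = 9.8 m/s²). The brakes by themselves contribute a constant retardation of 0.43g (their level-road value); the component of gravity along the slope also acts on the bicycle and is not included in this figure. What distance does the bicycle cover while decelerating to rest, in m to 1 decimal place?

Braking distance ≈ 13.4 m

42 km/h ÷ 3.6 = 11.6667 m/s.
a = 0.43 × 9.8 = 4.214 m/s².
Gravity along the uphill slope adds to the braking deceleration: a_eff = 4.214 + 9.8·sin 5.0° = 4.214 + 0.854 = 5.068 m/s².
Braking distance = v²/(2a) = 11.6667² / (2 × 5.068) = 136.112 / 10.136 = 13.429 m.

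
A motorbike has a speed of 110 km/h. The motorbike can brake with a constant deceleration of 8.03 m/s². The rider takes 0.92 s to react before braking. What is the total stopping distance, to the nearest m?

Total stopping distance ≈ 86 m

110 km/h ÷ 3.6 = 30.5556 m/s.
Reaction distance = v·t_r = 30.5556 × 0.92 = 28.111 m.
Braking distance = v²/(2a) = 30.5556² / (2 × 8.030) = 933.645 / 16.060 = 58.135 m.
Total = 28.111 + 58.135 = 86.246 m.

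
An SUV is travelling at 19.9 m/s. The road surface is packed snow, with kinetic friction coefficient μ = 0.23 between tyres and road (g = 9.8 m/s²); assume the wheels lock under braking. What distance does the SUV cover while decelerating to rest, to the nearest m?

Braking distance ≈ 88 m

a = μg = 0.23 × 9.8 = 2.254 m/s².
Braking distance = v²/(2a) = 19.9000² / (2 × 2.254) = 396.010 / 4.508 = 87.846 m.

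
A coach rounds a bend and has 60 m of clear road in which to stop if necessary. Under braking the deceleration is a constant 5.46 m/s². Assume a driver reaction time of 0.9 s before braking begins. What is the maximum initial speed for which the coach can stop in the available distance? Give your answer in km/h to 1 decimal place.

Maximum speed ≈ 76.1 km/h

Stopping distance: v·t_r + v²/(2a) = 60 with t_r = 0.9 s and a = 5.460 m/s².
So v² + 9.828 v − 655.20 = 0.
Positive root: v = −a·t_r + √((a·t_r)² + 2a·d) = −4.914 + √(24.147 + 655.20) = 21.1503 m/s.
21.1503 m/s × 3.6 = 76.141 km/h.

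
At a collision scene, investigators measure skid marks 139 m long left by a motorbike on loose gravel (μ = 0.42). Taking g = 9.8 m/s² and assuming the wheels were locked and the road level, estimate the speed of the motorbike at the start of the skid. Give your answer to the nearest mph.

Deceleration a = μg = 0.42 × 9.8 = 4.116 m/s².
v = √(2a·d) = √(2 × 4.116 × 139) = √1144.248 = 33.8267 m/s.
= 33.8267 ÷ 0.44704 = 75.668 mph.

Initial speed ≈ 76 mph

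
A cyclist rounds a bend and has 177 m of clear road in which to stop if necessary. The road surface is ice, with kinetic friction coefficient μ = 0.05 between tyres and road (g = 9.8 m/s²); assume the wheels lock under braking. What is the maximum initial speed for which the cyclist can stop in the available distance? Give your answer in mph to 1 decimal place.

a = μg = 0.05 × 9.8 = 0.490 m/s².
v²/(2a) = d ⇒ v = √(2 × 0.490 × 177) = √173.46 = 13.1704 m/s.
13.1704 m/s ÷ 0.44704 = 29.461 mph.

Maximum speed ≈ 29.5 mph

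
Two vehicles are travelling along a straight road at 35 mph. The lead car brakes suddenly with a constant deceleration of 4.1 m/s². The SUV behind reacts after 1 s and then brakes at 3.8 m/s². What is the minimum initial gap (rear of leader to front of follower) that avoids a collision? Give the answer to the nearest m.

35 mph × 0.44704 = 15.6464 m/s.
Leader travels v²/(2a_L) = 244.810 / 8.200 = 29.855 m before stopping.
Follower covers v·t_r = 15.6464 × 1 = 15.646 m while reacting, then v²/(2a_F) = 244.810 / 7.600 = 32.212 m while braking, for a total of 15.646 + 32.212 = 47.858 m.
Since a_F ≤ a_L and the follower starts braking later, the follower is never slower than the leader, so the closest approach is when both have stopped.
Minimum gap = 47.858 − 29.855 = 18.003 m.

Minimum gap ≈ 18 m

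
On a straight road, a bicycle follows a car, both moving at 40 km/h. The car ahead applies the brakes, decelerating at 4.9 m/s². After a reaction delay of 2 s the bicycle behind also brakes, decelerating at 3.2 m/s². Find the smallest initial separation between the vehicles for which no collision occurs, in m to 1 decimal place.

Minimum gap ≈ 28.9 m

40 km/h ÷ 3.6 = 11.1111 m/s.
Leader travels v²/(2a_L) = 123.457 / 9.800 = 12.598 m before stopping.
Follower covers v·t_r = 11.1111 × 2 = 22.222 m while reacting, then v²/(2a_F) = 123.457 / 6.400 = 19.290 m while braking, for a total of 22.222 + 19.290 = 41.512 m.
Since a_F ≤ a_L and the follower starts braking later, the follower is never slower than the leader, so the closest approach is when both have stopped.
Minimum gap = 41.512 − 12.598 = 28.914 m.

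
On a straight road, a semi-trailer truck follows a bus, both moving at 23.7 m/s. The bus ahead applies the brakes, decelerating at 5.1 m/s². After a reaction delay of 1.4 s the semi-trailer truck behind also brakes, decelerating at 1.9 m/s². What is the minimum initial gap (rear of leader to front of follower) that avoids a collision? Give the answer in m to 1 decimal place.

Minimum gap ≈ 125.9 m

Leader travels v²/(2a_L) = 561.690 / 10.200 = 55.068 m before stopping.
Follower covers v·t_r = 23.7000 × 1.4 = 33.180 m while reacting, then v²/(2a_F) = 561.690 / 3.800 = 147.813 m while braking, for a total of 33.180 + 147.813 = 180.993 m.
Since a_F ≤ a_L and the follower starts braking later, the follower is never slower than the leader, so the closest approach is when both have stopped.
Minimum gap = 180.993 − 55.068 = 125.925 m.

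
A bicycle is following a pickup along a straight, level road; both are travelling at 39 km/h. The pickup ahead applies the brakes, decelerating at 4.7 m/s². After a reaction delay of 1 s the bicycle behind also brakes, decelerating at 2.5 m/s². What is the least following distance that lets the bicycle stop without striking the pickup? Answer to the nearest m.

Minimum gap ≈ 22 m

39 km/h ÷ 3.6 = 10.8333 m/s.
Leader travels v²/(2a_L) = 117.360 / 9.400 = 12.485 m before stopping.
Follower covers v·t_r = 10.8333 × 1 = 10.833 m while reacting, then v²/(2a_F) = 117.360 / 5.000 = 23.472 m while braking, for a total of 10.833 + 23.472 = 34.305 m.
Since a_F ≤ a_L and the follower starts braking later, the follower is never slower than the leader, so the closest approach is when both have stopped.
Minimum gap = 34.305 − 12.485 = 21.820 m.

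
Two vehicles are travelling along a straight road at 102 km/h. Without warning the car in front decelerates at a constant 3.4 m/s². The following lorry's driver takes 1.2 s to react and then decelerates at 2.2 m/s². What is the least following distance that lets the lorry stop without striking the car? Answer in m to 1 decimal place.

Minimum gap ≈ 98.4 m

102 km/h ÷ 3.6 = 28.3333 m/s.
Leader travels v²/(2a_L) = 802.776 / 6.800 = 118.055 m before stopping.
Follower covers v·t_r = 28.3333 × 1.2 = 34.000 m while reacting, then v²/(2a_F) = 802.776 / 4.400 = 182.449 m while braking, for a total of 34.000 + 182.449 = 216.449 m.
Since a_F ≤ a_L and the follower starts braking later, the follower is never slower than the leader, so the closest approach is when both have stopped.
Minimum gap = 216.449 − 118.055 = 98.394 m.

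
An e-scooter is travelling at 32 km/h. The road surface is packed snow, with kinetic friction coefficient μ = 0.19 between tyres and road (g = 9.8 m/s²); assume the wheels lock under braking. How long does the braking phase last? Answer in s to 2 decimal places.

32 km/h ÷ 3.6 = 8.8889 m/s.
a = μg = 0.19 × 9.8 = 1.862 m/s².
Braking time = v/a = 8.8889 / 1.862 = 4.774 s.

Braking time ≈ 4.77 s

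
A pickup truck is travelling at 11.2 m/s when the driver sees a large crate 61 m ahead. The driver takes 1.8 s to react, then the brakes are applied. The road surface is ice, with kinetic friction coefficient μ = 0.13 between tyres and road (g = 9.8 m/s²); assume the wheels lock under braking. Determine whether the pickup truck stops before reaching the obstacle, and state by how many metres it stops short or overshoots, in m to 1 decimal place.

No — it overshoots by 8.4 m

a = μg = 0.13 × 9.8 = 1.274 m/s².
Reaction distance = 11.2000 × 1.8 = 20.160 m.
Braking distance = v²/(2a) = 125.440 / 2.548 = 49.231 m.
Total stopping distance = 20.160 + 49.231 = 69.391 m, vs 61 m available — it cannot stop in time and overshoots by 69.391 − 61 = 8.391 m.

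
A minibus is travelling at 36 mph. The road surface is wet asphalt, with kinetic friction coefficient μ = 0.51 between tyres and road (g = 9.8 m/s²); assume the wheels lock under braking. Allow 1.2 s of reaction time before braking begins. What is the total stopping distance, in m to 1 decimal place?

Total stopping distance ≈ 45.2 m

36 mph × 0.44704 = 16.0934 m/s.
a = μg = 0.51 × 9.8 = 4.998 m/s².
Reaction distance = v·t_r = 16.0934 × 1.2 = 19.312 m.
Braking distance = v²/(2a) = 16.0934² / (2 × 4.998) = 258.998 / 9.996 = 25.910 m.
Total = 19.312 + 25.910 = 45.222 m.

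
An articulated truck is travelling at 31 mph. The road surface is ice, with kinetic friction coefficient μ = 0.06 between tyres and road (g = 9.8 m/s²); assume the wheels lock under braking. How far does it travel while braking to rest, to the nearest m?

31 mph × 0.44704 = 13.8582 m/s.
a = μg = 0.06 × 9.8 = 0.588 m/s².
Braking distance = v²/(2a) = 13.8582² / (2 × 0.588) = 192.050 / 1.176 = 163.308 m.

Braking distance ≈ 163 m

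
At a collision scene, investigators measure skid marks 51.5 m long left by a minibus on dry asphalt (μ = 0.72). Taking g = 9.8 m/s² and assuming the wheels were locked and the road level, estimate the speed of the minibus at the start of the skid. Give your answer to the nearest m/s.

Deceleration a = μg = 0.72 × 9.8 = 7.056 m/s².
v = √(2a·d) = √(2 × 7.056 × 51.5) = √726.768 = 26.9586 m/s.

Initial speed ≈ 27 m/s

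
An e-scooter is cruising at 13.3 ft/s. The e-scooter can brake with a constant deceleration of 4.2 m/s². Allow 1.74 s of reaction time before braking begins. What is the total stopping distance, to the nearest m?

13.3 ft/s × 0.3048 = 4.0538 m/s.
Reaction distance = v·t_r = 4.0538 × 1.74 = 7.054 m.
Braking distance = v²/(2a) = 4.0538² / (2 × 4.200) = 16.433 / 8.400 = 1.956 m.
Total = 7.054 + 1.956 = 9.010 m.

Total stopping distance ≈ 9 m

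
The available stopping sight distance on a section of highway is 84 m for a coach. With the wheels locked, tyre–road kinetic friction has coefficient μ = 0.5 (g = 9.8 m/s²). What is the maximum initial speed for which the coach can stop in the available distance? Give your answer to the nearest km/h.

Maximum speed ≈ 103 km/h

a = μg = 0.5 × 9.8 = 4.900 m/s².
v²/(2a) = d ⇒ v = √(2 × 4.900 × 84) = √823.20 = 28.6915 m/s.
28.6915 m/s × 3.6 = 103.289 km/h.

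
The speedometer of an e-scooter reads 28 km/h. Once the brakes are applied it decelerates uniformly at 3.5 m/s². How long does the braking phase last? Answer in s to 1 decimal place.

28 km/h ÷ 3.6 = 7.7778 m/s.
Braking time = v/a = 7.7778 / 3.500 = 2.222 s.

Braking time ≈ 2.2 s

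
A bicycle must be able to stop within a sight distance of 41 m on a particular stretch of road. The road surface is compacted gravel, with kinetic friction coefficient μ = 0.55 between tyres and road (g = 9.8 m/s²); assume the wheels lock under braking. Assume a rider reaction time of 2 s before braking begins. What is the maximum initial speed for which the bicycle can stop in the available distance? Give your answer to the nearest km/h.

a = μg = 0.55 × 9.8 = 5.390 m/s².
Stopping distance: v·t_r + v²/(2a) = 41 with t_r = 2 s and a = 5.390 m/s².
So v² + 21.560 v − 441.98 = 0.
Positive root: v = −a·t_r + √((a·t_r)² + 2a·d) = −10.780 + √(116.208 + 441.98) = 12.8460 m/s.
12.8460 m/s × 3.6 = 46.246 km/h.

Maximum speed ≈ 46 km/h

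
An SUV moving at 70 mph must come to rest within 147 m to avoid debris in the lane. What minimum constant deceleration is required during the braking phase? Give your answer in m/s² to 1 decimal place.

Required deceleration ≈ 3.3 m/s²

70 mph × 0.44704 = 31.2928 m/s.
v² = 2a·d ⇒ a = v²/(2d) = 31.2928² / (2 × 147.000) = 979.239 / 294.000 = 3.3307 m/s².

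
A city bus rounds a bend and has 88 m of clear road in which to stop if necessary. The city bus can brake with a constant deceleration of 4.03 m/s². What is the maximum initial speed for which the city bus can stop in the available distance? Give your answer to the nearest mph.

v²/(2a) = d ⇒ v = √(2 × 4.030 × 88) = √709.28 = 26.6323 m/s.
26.6323 m/s ÷ 0.44704 = 59.575 mph.

Maximum speed ≈ 60 mph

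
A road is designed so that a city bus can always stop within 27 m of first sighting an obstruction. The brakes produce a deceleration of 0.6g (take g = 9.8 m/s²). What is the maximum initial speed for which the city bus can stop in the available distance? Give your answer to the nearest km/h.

Maximum speed ≈ 64 km/h

a = 0.6 × 9.8 = 5.880 m/s².
v²/(2a) = d ⇒ v = √(2 × 5.880 × 27) = √317.52 = 17.8191 m/s.
17.8191 m/s × 3.6 = 64.149 km/h.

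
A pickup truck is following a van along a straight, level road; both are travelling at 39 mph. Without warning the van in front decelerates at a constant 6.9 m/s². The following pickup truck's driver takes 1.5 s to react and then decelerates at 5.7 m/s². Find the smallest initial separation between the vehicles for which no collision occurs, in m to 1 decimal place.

Minimum gap ≈ 30.8 m

39 mph × 0.44704 = 17.4346 m/s.
Leader travels v²/(2a_L) = 303.965 / 13.800 = 22.026 m before stopping.
Follower covers v·t_r = 17.4346 × 1.5 = 26.152 m while reacting, then v²/(2a_F) = 303.965 / 11.400 = 26.664 m while braking, for a total of 26.152 + 26.664 = 52.816 m.
Since a_F ≤ a_L and the follower starts braking later, the follower is never slower than the leader, so the closest approach is when both have stopped.
Minimum gap = 52.816 − 22.026 = 30.790 m.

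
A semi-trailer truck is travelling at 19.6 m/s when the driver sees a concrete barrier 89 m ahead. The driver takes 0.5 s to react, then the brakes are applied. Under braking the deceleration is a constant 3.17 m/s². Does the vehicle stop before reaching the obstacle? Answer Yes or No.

Yes

Reaction distance = 19.6000 × 0.5 = 9.800 m.
Braking distance = v²/(2a) = 384.160 / 6.340 = 60.593 m.
Total stopping distance = 9.800 + 60.593 = 70.393 m, vs 89 m available — it stops with 89 − 70.393 = 18.607 m to spare.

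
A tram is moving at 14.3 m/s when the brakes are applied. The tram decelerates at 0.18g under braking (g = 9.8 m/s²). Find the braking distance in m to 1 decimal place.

a = 0.18 × 9.8 = 1.764 m/s².
Braking distance = v²/(2a) = 14.3000² / (2 × 1.764) = 204.490 / 3.528 = 57.962 m.

Braking distance ≈ 58.0 m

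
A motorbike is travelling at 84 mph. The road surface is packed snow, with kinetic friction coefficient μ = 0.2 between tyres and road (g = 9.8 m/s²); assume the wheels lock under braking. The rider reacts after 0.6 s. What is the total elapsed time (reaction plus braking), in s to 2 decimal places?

Total time ≈ 19.76 s

84 mph × 0.44704 = 37.5514 m/s.
a = μg = 0.2 × 9.8 = 1.960 m/s².
Braking time = v/a = 37.5514 / 1.960 = 19.159 s.
Total = 0.6 + 19.159 = 19.759 s.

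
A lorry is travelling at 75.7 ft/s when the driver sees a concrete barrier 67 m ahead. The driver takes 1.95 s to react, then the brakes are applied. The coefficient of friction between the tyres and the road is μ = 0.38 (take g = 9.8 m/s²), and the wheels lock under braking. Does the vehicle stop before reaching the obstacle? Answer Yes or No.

No

75.7 ft/s × 0.3048 = 23.0734 m/s.
a = μg = 0.38 × 9.8 = 3.724 m/s².
Reaction distance = 23.0734 × 1.95 = 44.993 m.
Braking distance = v²/(2a) = 532.382 / 7.448 = 71.480 m.
Total stopping distance = 44.993 + 71.480 = 116.473 m, vs 67 m available — it cannot stop in time and overshoots by 116.473 − 67 = 49.473 m.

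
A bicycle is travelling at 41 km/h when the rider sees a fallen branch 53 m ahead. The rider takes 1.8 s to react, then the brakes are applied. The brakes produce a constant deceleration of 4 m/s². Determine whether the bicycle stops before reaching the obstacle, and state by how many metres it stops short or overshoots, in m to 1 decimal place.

Yes — it stops 16.3 m short of the obstacle

41 km/h ÷ 3.6 = 11.3889 m/s.
Reaction distance = 11.3889 × 1.8 = 20.500 m.
Braking distance = v²/(2a) = 129.707 / 8.000 = 16.213 m.
Total stopping distance = 20.500 + 16.213 = 36.713 m, vs 53 m available — it stops with 53 − 36.713 = 16.287 m to spare.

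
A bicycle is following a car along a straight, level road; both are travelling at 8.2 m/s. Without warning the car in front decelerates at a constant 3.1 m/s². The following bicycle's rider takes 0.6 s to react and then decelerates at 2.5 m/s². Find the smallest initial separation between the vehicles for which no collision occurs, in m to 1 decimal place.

Leader travels v²/(2a_L) = 67.240 / 6.200 = 10.845 m before stopping.
Follower covers v·t_r = 8.2000 × 0.6 = 4.920 m while reacting, then v²/(2a_F) = 67.240 / 5.000 = 13.448 m while braking, for a total of 4.920 + 13.448 = 18.368 m.
Since a_F ≤ a_L and the follower starts braking later, the follower is never slower than the leader, so the closest approach is when both have stopped.
Minimum gap = 18.368 − 10.845 = 7.523 m.

Minimum gap ≈ 7.5 m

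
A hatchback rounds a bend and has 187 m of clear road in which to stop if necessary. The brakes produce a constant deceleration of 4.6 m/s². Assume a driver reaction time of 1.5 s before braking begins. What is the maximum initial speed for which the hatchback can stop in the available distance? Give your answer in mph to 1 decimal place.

Maximum speed ≈ 78.6 mph

Stopping distance: v·t_r + v²/(2a) = 187 with t_r = 1.5 s and a = 4.600 m/s².
So v² + 13.800 v − 1720.40 = 0.
Positive root: v = −a·t_r + √((a·t_r)² + 2a·d) = −6.900 + √(47.610 + 1720.40) = 35.1477 m/s.
35.1477 m/s ÷ 0.44704 = 78.623 mph.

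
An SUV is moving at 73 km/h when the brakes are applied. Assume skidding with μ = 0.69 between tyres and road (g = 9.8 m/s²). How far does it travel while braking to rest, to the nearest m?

Braking distance ≈ 30 m

73 km/h ÷ 3.6 = 20.2778 m/s.
a = μg = 0.69 × 9.8 = 6.762 m/s².
Braking distance = v²/(2a) = 20.2778² / (2 × 6.762) = 411.189 / 13.524 = 30.404 m.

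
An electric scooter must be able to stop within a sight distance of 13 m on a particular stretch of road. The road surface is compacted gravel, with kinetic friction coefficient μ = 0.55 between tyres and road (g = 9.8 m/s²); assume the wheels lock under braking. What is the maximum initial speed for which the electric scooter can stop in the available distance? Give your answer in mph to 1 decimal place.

a = μg = 0.55 × 9.8 = 5.390 m/s².
v²/(2a) = d ⇒ v = √(2 × 5.390 × 13) = √140.14 = 11.8381 m/s.
11.8381 m/s ÷ 0.44704 = 26.481 mph.

Maximum speed ≈ 26.5 mph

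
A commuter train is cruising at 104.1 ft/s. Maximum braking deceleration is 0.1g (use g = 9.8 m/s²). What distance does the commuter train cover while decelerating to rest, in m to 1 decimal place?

104.1 ft/s × 0.3048 = 31.7297 m/s.
a = 0.1 × 9.8 = 0.980 m/s².
Braking distance = v²/(2a) = 31.7297² / (2 × 0.980) = 1006.774 / 1.960 = 513.660 m.

Braking distance ≈ 513.7 m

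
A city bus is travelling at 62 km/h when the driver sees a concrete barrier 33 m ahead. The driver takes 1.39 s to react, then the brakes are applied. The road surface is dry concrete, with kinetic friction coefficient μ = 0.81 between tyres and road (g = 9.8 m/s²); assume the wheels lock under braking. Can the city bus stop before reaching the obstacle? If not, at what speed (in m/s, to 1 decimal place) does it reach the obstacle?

62 km/h ÷ 3.6 = 17.2222 m/s.
a = μg = 0.81 × 9.8 = 7.938 m/s².
Reaction distance = 17.2222 × 1.39 = 23.939 m.
Braking distance needed to stop: v²/(2a) = 296.604 / 15.876 = 18.683 m, so total needed = 23.939 + 18.683 = 42.622 m > 33 m — it cannot stop.
Distance remaining when braking begins: 33 − 23.939 = 9.061 m.
v² = v₀² − 2a·d = 296.604 − 2 × 7.938 × 9.061 = 152.752 m²/s².
v = √152.752 = 12.359 m/s.

No — it strikes the obstacle at 12.4 m/s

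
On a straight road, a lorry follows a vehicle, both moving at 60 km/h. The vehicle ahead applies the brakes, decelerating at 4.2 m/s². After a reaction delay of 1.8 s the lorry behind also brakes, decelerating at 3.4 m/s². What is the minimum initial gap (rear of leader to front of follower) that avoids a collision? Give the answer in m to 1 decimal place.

60 km/h ÷ 3.6 = 16.6667 m/s.
Leader travels v²/(2a_L) = 277.779 / 8.400 = 33.069 m before stopping.
Follower covers v·t_r = 16.6667 × 1.8 = 30.000 m while reacting, then v²/(2a_F) = 277.779 / 6.800 = 40.850 m while braking, for a total of 30.000 + 40.850 = 70.850 m.
Since a_F ≤ a_L and the follower starts braking later, the follower is never slower than the leader, so the closest approach is when both have stopped.
Minimum gap = 70.850 − 33.069 = 37.781 m.

Minimum gap ≈ 37.8 m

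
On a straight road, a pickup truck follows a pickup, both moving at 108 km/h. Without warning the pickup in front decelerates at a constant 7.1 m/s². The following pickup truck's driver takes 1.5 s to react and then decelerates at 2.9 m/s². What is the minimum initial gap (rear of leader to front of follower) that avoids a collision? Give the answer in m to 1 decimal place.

108 km/h ÷ 3.6 = 30.0000 m/s.
Leader travels v²/(2a_L) = 900.000 / 14.200 = 63.380 m before stopping.
Follower covers v·t_r = 30.0000 × 1.5 = 45.000 m while reacting, then v²/(2a_F) = 900.000 / 5.800 = 155.172 m while braking, for a total of 45.000 + 155.172 = 200.172 m.
Since a_F ≤ a_L and the follower starts braking later, the follower is never slower than the leader, so the closest approach is when both have stopped.
Minimum gap = 200.172 − 63.380 = 136.792 m.

Minimum gap ≈ 136.8 m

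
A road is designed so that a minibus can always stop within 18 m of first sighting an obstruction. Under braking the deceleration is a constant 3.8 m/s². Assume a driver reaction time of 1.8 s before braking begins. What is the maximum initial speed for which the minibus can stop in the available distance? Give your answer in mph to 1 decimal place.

Maximum speed ≈ 15.0 mph

Stopping distance: v·t_r + v²/(2a) = 18 with t_r = 1.8 s and a = 3.800 m/s².
So v² + 13.680 v − 136.80 = 0.
Positive root: v = −a·t_r + √((a·t_r)² + 2a·d) = −6.840 + √(46.786 + 136.80) = 6.7094 m/s.
6.7094 m/s ÷ 0.44704 = 15.009 mph.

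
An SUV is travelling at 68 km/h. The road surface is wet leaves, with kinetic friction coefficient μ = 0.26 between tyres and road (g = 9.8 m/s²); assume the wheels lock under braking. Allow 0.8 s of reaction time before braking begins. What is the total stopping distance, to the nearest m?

Total stopping distance ≈ 85 m

68 km/h ÷ 3.6 = 18.8889 m/s.
a = μg = 0.26 × 9.8 = 2.548 m/s².
Reaction distance = v·t_r = 18.8889 × 0.8 = 15.111 m.
Braking distance = v²/(2a) = 18.8889² / (2 × 2.548) = 356.791 / 5.096 = 70.014 m.
Total = 15.111 + 70.014 = 85.125 m.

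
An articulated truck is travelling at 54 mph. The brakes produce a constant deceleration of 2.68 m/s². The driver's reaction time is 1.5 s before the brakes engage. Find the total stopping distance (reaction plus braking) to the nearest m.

54 mph × 0.44704 = 24.1402 m/s.
Reaction distance = v·t_r = 24.1402 × 1.5 = 36.210 m.
Braking distance = v²/(2a) = 24.1402² / (2 × 2.680) = 582.749 / 5.360 = 108.722 m.
Total = 36.210 + 108.722 = 144.932 m.

Total stopping distance ≈ 145 m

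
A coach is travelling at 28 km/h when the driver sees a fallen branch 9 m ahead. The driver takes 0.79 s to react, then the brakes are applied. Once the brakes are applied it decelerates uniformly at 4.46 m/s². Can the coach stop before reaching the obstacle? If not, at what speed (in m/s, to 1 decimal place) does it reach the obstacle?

No — it strikes the obstacle at 5.9 m/s

28 km/h ÷ 3.6 = 7.7778 m/s.
Reaction distance = 7.7778 × 0.79 = 6.144 m.
Braking distance needed to stop: v²/(2a) = 60.494 / 8.920 = 6.782 m, so total needed = 6.144 + 6.782 = 12.926 m > 9 m — it cannot stop.
Distance remaining when braking begins: 9 − 6.144 = 2.856 m.
v² = v₀² − 2a·d = 60.494 − 2 × 4.460 × 2.856 = 35.018 m²/s².
v = √35.018 = 5.918 m/s.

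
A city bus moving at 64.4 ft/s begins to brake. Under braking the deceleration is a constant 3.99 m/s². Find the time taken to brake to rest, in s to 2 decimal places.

64.4 ft/s × 0.3048 = 19.6291 m/s.
Braking time = v/a = 19.6291 / 3.990 = 4.920 s.

Braking time ≈ 4.92 s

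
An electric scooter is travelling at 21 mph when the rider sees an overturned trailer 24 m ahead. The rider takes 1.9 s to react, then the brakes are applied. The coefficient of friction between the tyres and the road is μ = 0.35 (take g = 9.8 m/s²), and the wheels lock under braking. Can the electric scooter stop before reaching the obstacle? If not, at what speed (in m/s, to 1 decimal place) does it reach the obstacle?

No — it strikes the obstacle at 6.8 m/s

21 mph × 0.44704 = 9.3878 m/s.
a = μg = 0.35 × 9.8 = 3.430 m/s².
Reaction distance = 9.3878 × 1.9 = 17.837 m.
Braking distance needed to stop: v²/(2a) = 88.131 / 6.860 = 12.847 m, so total needed = 17.837 + 12.847 = 30.684 m > 24 m — it cannot stop.
Distance remaining when braking begins: 24 − 17.837 = 6.163 m.
v² = v₀² − 2a·d = 88.131 − 2 × 3.430 × 6.163 = 45.853 m²/s².
v = √45.853 = 6.771 m/s.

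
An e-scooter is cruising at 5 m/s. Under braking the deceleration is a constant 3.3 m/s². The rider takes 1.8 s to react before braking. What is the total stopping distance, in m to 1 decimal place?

Reaction distance = v·t_r = 5.0000 × 1.8 = 9.000 m.
Braking distance = v²/(2a) = 5.0000² / (2 × 3.300) = 25.000 / 6.600 = 3.788 m.
Total = 9.000 + 3.788 = 12.788 m.

Total stopping distance ≈ 12.8 m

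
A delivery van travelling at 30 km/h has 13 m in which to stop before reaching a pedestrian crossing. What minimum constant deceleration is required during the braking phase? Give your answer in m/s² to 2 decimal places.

Required deceleration ≈ 2.67 m/s²

30 km/h ÷ 3.6 = 8.3333 m/s.
v² = 2a·d ⇒ a = v²/(2d) = 8.3333² / (2 × 13.000) = 69.444 / 26.000 = 2.6709 m/s².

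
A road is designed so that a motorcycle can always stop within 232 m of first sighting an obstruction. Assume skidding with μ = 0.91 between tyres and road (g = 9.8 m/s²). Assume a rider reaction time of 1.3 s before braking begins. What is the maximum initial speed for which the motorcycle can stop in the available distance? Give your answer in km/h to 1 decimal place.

Maximum speed ≈ 193.6 km/h

a = μg = 0.91 × 9.8 = 8.918 m/s².
Stopping distance: v·t_r + v²/(2a) = 232 with t_r = 1.3 s and a = 8.918 m/s².
So v² + 23.187 v − 4137.95 = 0.
Positive root: v = −a·t_r + √((a·t_r)² + 2a·d) = −11.593 + √(134.398 + 4137.95) = 53.7702 m/s.
53.7702 m/s × 3.6 = 193.573 km/h.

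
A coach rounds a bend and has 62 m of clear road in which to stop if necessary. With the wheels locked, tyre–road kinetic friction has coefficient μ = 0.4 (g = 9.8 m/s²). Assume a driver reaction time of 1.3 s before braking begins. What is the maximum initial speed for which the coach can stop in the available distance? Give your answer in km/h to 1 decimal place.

Maximum speed ≈ 63.1 km/h

a = μg = 0.4 × 9.8 = 3.920 m/s².
Stopping distance: v·t_r + v²/(2a) = 62 with t_r = 1.3 s and a = 3.920 m/s².
So v² + 10.192 v − 486.08 = 0.
Positive root: v = −a·t_r + √((a·t_r)² + 2a·d) = −5.096 + √(25.969 + 486.08) = 17.5325 m/s.
17.5325 m/s × 3.6 = 63.117 km/h.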